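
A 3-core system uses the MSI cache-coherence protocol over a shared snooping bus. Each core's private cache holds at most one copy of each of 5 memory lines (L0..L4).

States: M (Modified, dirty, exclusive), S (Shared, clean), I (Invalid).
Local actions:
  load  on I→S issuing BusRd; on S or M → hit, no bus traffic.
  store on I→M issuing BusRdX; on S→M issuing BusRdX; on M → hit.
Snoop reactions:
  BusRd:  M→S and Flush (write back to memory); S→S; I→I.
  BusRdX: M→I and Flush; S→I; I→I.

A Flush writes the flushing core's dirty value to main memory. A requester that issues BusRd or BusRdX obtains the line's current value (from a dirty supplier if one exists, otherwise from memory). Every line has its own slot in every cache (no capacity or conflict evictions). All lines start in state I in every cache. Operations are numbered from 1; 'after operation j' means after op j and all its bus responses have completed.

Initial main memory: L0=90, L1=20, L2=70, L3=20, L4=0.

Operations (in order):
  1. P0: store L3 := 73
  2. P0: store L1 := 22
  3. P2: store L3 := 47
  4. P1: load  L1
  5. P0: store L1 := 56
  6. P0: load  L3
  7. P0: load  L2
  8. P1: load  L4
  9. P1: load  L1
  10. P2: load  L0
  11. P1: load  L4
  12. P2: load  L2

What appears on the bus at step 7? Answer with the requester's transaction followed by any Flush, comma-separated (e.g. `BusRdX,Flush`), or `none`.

bus = BusRd

step 1: P0: store L3 := 73  ⟶  MII  (L3)  txn=BusRdX  M[L3]=20
step 2: P0: store L1 := 22  ⟶  MII  (L1)  txn=BusRdX  M[L1]=20
step 3: P2: store L3 := 47  ⟶  IIM  (L3)  txn=BusRdX+Flush  M[L3]=73
step 4: P1: load  L1  ⟶  SSI  (L1)  txn=BusRd+Flush  M[L1]=22
step 5: P0: store L1 := 56  ⟶  MII  (L1)  txn=BusRdX  M[L1]=22
step 6: P0: load  L3  ⟶  SIS  (L3)  txn=BusRd+Flush  M[L3]=47
step 7: P0: load  L2  ⟶  SII  (L2)  txn=BusRd  M[L2]=70
step 8: P1: load  L4  ⟶  ISI  (L4)  txn=BusRd  M[L4]=0
step 9: P1: load  L1  ⟶  SSI  (L1)  txn=BusRd+Flush  M[L1]=56
step 10: P2: load  L0  ⟶  IIS  (L0)  txn=BusRd  M[L0]=90
step 11: P1: load  L4  ⟶  ISI  (L4)  txn=∅  M[L4]=0
step 12: P2: load  L2  ⟶  SIS  (L2)  txn=BusRd  M[L2]=70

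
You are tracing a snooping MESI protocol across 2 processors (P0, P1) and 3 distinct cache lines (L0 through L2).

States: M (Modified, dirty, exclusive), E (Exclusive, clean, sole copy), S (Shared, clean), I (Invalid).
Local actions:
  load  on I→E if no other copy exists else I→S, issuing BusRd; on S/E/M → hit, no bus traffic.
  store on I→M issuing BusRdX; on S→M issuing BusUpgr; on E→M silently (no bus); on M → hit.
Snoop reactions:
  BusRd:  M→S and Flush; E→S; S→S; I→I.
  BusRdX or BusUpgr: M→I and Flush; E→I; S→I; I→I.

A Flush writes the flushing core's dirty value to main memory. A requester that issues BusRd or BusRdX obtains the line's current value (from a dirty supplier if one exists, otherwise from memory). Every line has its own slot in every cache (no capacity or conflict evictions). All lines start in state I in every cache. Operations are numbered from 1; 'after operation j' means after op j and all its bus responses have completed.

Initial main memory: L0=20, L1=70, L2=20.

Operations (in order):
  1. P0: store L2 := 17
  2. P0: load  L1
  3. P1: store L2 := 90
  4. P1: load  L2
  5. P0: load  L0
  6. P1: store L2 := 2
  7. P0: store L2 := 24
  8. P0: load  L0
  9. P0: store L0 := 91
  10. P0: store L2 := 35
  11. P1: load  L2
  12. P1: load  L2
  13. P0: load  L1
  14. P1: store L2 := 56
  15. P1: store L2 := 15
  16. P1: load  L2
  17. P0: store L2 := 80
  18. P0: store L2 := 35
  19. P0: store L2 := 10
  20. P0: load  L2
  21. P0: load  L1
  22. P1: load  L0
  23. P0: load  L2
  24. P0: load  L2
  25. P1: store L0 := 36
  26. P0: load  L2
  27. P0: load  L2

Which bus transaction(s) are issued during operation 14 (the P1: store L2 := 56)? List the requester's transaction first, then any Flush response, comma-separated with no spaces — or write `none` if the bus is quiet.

bus = BusUpgr

step 1: P0: store L2 := 17  ⟶  MI  (L2)  txn=BusRdX  M[L2]=20
step 2: P0: load  L1  ⟶  EI  (L1)  txn=BusRd  M[L1]=70
step 3: P1: store L2 := 90  ⟶  IM  (L2)  txn=BusRdX+Flush  M[L2]=17
step 4: P1: load  L2  ⟶  IM  (L2)  txn=∅  M[L2]=17
step 5: P0: load  L0  ⟶  EI  (L0)  txn=BusRd  M[L0]=20
step 6: P1: store L2 := 2  ⟶  IM  (L2)  txn=∅  M[L2]=17
step 7: P0: store L2 := 24  ⟶  MI  (L2)  txn=BusRdX+Flush  M[L2]=2
step 8: P0: load  L0  ⟶  EI  (L0)  txn=∅  M[L0]=20
step 9: P0: store L0 := 91  ⟶  MI  (L0)  txn=∅  M[L0]=20
step 10: P0: store L2 := 35  ⟶  MI  (L2)  txn=∅  M[L2]=2
step 11: P1: load  L2  ⟶  SS  (L2)  txn=BusRd+Flush  M[L2]=35
step 12: P1: load  L2  ⟶  SS  (L2)  txn=∅  M[L2]=35
step 13: P0: load  L1  ⟶  EI  (L1)  txn=∅  M[L1]=70
step 14: P1: store L2 := 56  ⟶  IM  (L2)  txn=BusUpgr  M[L2]=35
step 15: P1: store L2 := 15  ⟶  IM  (L2)  txn=∅  M[L2]=35
step 16: P1: load  L2  ⟶  IM  (L2)  txn=∅  M[L2]=35
step 17: P0: store L2 := 80  ⟶  MI  (L2)  txn=BusRdX+Flush  M[L2]=15
step 18: P0: store L2 := 35  ⟶  MI  (L2)  txn=∅  M[L2]=15
step 19: P0: store L2 := 10  ⟶  MI  (L2)  txn=∅  M[L2]=15
step 20: P0: load  L2  ⟶  MI  (L2)  txn=∅  M[L2]=15
step 21: P0: load  L1  ⟶  EI  (L1)  txn=∅  M[L1]=70
step 22: P1: load  L0  ⟶  SS  (L0)  txn=BusRd+Flush  M[L0]=91
step 23: P0: load  L2  ⟶  MI  (L2)  txn=∅  M[L2]=15
step 24: P0: load  L2  ⟶  MI  (L2)  txn=∅  M[L2]=15
step 25: P1: store L0 := 36  ⟶  IM  (L0)  txn=BusUpgr  M[L0]=91
step 26: P0: load  L2  ⟶  MI  (L2)  txn=∅  M[L2]=15
step 27: P0: load  L2  ⟶  MI  (L2)  txn=∅  M[L2]=15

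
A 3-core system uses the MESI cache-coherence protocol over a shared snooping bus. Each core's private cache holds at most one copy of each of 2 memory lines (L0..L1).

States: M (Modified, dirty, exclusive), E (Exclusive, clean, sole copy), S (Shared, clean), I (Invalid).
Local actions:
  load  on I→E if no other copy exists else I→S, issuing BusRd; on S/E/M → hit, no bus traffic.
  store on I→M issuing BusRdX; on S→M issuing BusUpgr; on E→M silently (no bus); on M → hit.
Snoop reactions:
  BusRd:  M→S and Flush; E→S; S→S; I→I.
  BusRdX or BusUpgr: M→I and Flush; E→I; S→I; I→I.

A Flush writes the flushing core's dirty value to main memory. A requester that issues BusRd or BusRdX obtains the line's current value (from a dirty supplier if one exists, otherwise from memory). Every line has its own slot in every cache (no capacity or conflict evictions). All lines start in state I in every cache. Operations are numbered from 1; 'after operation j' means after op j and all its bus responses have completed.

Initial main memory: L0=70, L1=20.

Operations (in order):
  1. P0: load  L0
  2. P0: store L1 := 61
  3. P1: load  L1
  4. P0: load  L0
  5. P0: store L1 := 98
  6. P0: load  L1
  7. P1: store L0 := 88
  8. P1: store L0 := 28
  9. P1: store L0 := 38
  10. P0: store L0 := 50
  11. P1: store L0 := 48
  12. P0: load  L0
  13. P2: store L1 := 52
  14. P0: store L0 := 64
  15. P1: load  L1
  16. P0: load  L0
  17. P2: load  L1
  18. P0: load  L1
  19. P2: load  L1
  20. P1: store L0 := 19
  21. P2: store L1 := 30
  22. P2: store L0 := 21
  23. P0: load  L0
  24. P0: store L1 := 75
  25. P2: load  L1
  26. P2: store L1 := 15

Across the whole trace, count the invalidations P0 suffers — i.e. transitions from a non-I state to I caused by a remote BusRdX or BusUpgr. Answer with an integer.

step 1: P0: load  L0  ⟶  EII  (L0)  txn=BusRd  M[L0]=70
step 2: P0: store L1 := 61  ⟶  MII  (L1)  txn=BusRdX  M[L1]=20
step 3: P1: load  L1  ⟶  SSI  (L1)  txn=BusRd+Flush  M[L1]=61
step 4: P0: load  L0  ⟶  EII  (L0)  txn=∅  M[L0]=70
step 5: P0: store L1 := 98  ⟶  MII  (L1)  txn=BusUpgr  M[L1]=61
step 6: P0: load  L1  ⟶  MII  (L1)  txn=∅  M[L1]=61
step 7: P1: store L0 := 88  ⟶  IMI  (L0)  txn=BusRdX  M[L0]=70
step 8: P1: store L0 := 28  ⟶  IMI  (L0)  txn=∅  M[L0]=70
step 9: P1: store L0 := 38  ⟶  IMI  (L0)  txn=∅  M[L0]=70
step 10: P0: store L0 := 50  ⟶  MII  (L0)  txn=BusRdX+Flush  M[L0]=38
step 11: P1: store L0 := 48  ⟶  IMI  (L0)  txn=BusRdX+Flush  M[L0]=50
step 12: P0: load  L0  ⟶  SSI  (L0)  txn=BusRd+Flush  M[L0]=48
step 13: P2: store L1 := 52  ⟶  IIM  (L1)  txn=BusRdX+Flush  M[L1]=98
step 14: P0: store L0 := 64  ⟶  MII  (L0)  txn=BusUpgr  M[L0]=48
step 15: P1: load  L1  ⟶  ISS  (L1)  txn=BusRd+Flush  M[L1]=52
step 16: P0: load  L0  ⟶  MII  (L0)  txn=∅  M[L0]=48
step 17: P2: load  L1  ⟶  ISS  (L1)  txn=∅  M[L1]=52
step 18: P0: load  L1  ⟶  SSS  (L1)  txn=BusRd  M[L1]=52
step 19: P2: load  L1  ⟶  SSS  (L1)  txn=∅  M[L1]=52
step 20: P1: store L0 := 19  ⟶  IMI  (L0)  txn=BusRdX+Flush  M[L0]=64
step 21: P2: store L1 := 30  ⟶  IIM  (L1)  txn=BusUpgr  M[L1]=52
step 22: P2: store L0 := 21  ⟶  IIM  (L0)  txn=BusRdX+Flush  M[L0]=19
step 23: P0: load  L0  ⟶  SIS  (L0)  txn=BusRd+Flush  M[L0]=21
step 24: P0: store L1 := 75  ⟶  MII  (L1)  txn=BusRdX+Flush  M[L1]=30
step 25: P2: load  L1  ⟶  SIS  (L1)  txn=BusRd+Flush  M[L1]=75
step 26: P2: store L1 := 15  ⟶  IIM  (L1)  txn=BusUpgr  M[L1]=75

invalidations = 6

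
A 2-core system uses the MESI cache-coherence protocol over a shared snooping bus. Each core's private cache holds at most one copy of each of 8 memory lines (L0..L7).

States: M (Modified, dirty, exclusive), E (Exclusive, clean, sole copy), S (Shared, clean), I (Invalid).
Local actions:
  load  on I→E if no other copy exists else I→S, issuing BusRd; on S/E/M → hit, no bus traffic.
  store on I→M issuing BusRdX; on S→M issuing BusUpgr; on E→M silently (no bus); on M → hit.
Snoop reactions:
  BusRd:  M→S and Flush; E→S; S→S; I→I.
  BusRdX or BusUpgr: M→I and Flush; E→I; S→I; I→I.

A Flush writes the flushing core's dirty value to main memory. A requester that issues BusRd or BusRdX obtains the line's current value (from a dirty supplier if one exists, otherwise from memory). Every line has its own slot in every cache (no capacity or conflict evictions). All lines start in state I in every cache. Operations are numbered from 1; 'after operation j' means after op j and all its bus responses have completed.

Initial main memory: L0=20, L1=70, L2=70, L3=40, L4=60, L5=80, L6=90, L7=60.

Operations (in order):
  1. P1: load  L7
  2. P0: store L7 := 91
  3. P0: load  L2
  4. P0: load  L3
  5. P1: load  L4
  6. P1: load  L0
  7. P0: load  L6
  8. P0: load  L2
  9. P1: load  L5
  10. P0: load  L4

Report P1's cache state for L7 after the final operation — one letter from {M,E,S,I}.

step 1: P1: load  L7  ⟶  IE  (L7)  txn=BusRd  M[L7]=60
step 2: P0: store L7 := 91  ⟶  MI  (L7)  txn=BusRdX  M[L7]=60
step 3: P0: load  L2  ⟶  EI  (L2)  txn=BusRd  M[L2]=70
step 4: P0: load  L3  ⟶  EI  (L3)  txn=BusRd  M[L3]=40
step 5: P1: load  L4  ⟶  IE  (L4)  txn=BusRd  M[L4]=60
step 6: P1: load  L0  ⟶  IE  (L0)  txn=BusRd  M[L0]=20
step 7: P0: load  L6  ⟶  EI  (L6)  txn=BusRd  M[L6]=90
step 8: P0: load  L2  ⟶  EI  (L2)  txn=∅  M[L2]=70
step 9: P1: load  L5  ⟶  IE  (L5)  txn=BusRd  M[L5]=80
step 10: P0: load  L4  ⟶  SS  (L4)  txn=BusRd  M[L4]=60

state = I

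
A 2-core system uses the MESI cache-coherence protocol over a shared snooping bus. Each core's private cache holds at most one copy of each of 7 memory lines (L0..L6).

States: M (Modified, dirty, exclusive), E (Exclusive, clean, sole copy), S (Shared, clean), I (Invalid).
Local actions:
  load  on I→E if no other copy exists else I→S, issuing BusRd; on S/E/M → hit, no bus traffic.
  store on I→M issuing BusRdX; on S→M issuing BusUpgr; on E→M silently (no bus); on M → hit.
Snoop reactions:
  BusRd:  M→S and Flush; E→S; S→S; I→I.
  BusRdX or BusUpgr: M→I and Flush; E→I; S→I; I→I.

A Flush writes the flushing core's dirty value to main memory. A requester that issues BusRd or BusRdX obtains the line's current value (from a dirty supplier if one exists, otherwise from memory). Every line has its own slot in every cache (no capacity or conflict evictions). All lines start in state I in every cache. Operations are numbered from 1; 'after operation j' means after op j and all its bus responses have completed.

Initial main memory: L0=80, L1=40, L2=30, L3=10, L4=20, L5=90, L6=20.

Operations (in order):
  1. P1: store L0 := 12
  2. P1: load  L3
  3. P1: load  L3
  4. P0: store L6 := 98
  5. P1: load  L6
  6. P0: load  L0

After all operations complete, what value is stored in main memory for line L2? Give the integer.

[1] P1: store L0 := 12 | P0:I, P1:M(12) | bus: BusRdX
[2] P1: load  L3 | P0:I, P1:E(10) | bus: BusRd
[3] P1: load  L3 | P0:I, P1:E(10) | bus: none
[4] P0: store L6 := 98 | P0:M(98), P1:I | bus: BusRdX
[5] P1: load  L6 | P0:S(98), P1:S(98) | bus: BusRd,Flush
[6] P0: load  L0 | P0:S(12), P1:S(12) | bus: BusRd,Flush

memory[L2] = 30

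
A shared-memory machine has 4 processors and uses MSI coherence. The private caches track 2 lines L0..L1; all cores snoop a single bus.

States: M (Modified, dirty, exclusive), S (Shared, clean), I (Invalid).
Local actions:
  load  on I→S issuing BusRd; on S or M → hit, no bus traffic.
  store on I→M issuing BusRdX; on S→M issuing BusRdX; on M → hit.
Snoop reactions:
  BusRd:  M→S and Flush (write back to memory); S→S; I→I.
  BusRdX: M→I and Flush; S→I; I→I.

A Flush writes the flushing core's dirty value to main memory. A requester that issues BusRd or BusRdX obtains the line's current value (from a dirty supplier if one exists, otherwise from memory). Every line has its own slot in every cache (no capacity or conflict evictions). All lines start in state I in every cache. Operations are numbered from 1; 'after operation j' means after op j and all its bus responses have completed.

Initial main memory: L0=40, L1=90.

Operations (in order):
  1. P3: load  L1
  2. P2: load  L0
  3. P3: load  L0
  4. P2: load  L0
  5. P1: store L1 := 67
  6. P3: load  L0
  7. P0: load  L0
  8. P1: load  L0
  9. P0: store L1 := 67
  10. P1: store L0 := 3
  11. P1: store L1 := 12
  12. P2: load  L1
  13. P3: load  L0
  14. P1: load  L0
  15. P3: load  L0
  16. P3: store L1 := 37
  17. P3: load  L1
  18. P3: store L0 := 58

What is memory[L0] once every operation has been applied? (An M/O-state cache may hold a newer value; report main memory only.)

  op1 P3: load  L1 → I/I/I/S on L1; bus BusRd; mem=90
  op2 P2: load  L0 → I/I/S/I on L0; bus BusRd; mem=40
  op3 P3: load  L0 → I/I/S/S on L0; bus BusRd; mem=40
  op4 P2: load  L0 → I/I/S/S on L0; bus (none); mem=40
  op5 P1: store L1 := 67 → I/M/I/I on L1; bus BusRdX; mem=90
  op6 P3: load  L0 → I/I/S/S on L0; bus (none); mem=40
  op7 P0: load  L0 → S/I/S/S on L0; bus BusRd; mem=40
  op8 P1: load  L0 → S/S/S/S on L0; bus BusRd; mem=40
  op9 P0: store L1 := 67 → M/I/I/I on L1; bus BusRdX Flush; mem=67
  op10 P1: store L0 := 3 → I/M/I/I on L0; bus BusRdX; mem=40
  op11 P1: store L1 := 12 → I/M/I/I on L1; bus BusRdX Flush; mem=67
  op12 P2: load  L1 → I/S/S/I on L1; bus BusRd Flush; mem=12
  op13 P3: load  L0 → I/S/I/S on L0; bus BusRd Flush; mem=3
  op14 P1: load  L0 → I/S/I/S on L0; bus (none); mem=3
  op15 P3: load  L0 → I/S/I/S on L0; bus (none); mem=3
  op16 P3: store L1 := 37 → I/I/I/M on L1; bus BusRdX; mem=12
  op17 P3: load  L1 → I/I/I/M on L1; bus (none); mem=12
  op18 P3: store L0 := 58 → I/I/I/M on L0; bus BusRdX; mem=3

memory[L0] = 3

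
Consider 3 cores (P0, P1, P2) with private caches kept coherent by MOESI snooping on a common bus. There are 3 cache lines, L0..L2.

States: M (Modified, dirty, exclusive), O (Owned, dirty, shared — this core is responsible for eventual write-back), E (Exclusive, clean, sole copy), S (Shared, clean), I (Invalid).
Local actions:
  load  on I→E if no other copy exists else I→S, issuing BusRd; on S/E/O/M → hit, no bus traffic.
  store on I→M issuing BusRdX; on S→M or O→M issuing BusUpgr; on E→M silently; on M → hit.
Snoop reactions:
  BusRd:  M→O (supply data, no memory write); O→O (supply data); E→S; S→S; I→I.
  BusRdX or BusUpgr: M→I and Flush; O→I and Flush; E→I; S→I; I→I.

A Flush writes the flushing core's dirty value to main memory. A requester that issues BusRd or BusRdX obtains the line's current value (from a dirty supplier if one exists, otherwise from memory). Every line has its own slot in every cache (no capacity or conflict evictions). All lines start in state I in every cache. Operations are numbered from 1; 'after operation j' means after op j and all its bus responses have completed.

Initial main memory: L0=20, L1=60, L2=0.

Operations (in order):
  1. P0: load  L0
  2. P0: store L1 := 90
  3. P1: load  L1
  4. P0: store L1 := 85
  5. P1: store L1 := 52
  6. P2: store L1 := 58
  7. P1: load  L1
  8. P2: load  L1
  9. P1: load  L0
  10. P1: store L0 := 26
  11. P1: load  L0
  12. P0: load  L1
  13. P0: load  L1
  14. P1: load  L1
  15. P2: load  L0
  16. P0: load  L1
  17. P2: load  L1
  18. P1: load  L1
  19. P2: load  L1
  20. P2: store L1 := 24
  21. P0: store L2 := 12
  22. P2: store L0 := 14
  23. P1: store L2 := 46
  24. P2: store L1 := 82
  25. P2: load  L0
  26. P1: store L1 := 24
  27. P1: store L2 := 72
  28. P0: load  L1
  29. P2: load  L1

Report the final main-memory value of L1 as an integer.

[1] P0: load  L0 | P0:E(20), P1:I, P2:I | bus: BusRd
[2] P0: store L1 := 90 | P0:M(90), P1:I, P2:I | bus: BusRdX
[3] P1: load  L1 | P0:O(90), P1:S(90), P2:I | bus: BusRd
[4] P0: store L1 := 85 | P0:M(85), P1:I, P2:I | bus: BusUpgr
[5] P1: store L1 := 52 | P0:I, P1:M(52), P2:I | bus: BusRdX,Flush
[6] P2: store L1 := 58 | P0:I, P1:I, P2:M(58) | bus: BusRdX,Flush
[7] P1: load  L1 | P0:I, P1:S(58), P2:O(58) | bus: BusRd
[8] P2: load  L1 | P0:I, P1:S(58), P2:O(58) | bus: none
[9] P1: load  L0 | P0:S(20), P1:S(20), P2:I | bus: BusRd
[10] P1: store L0 := 26 | P0:I, P1:M(26), P2:I | bus: BusUpgr
[11] P1: load  L0 | P0:I, P1:M(26), P2:I | bus: none
[12] P0: load  L1 | P0:S(58), P1:S(58), P2:O(58) | bus: BusRd
[13] P0: load  L1 | P0:S(58), P1:S(58), P2:O(58) | bus: none
[14] P1: load  L1 | P0:S(58), P1:S(58), P2:O(58) | bus: none
[15] P2: load  L0 | P0:I, P1:O(26), P2:S(26) | bus: BusRd
[16] P0: load  L1 | P0:S(58), P1:S(58), P2:O(58) | bus: none
[17] P2: load  L1 | P0:S(58), P1:S(58), P2:O(58) | bus: none
[18] P1: load  L1 | P0:S(58), P1:S(58), P2:O(58) | bus: none
[19] P2: load  L1 | P0:S(58), P1:S(58), P2:O(58) | bus: none
[20] P2: store L1 := 24 | P0:I, P1:I, P2:M(24) | bus: BusUpgr
[21] P0: store L2 := 12 | P0:M(12), P1:I, P2:I | bus: BusRdX
[22] P2: store L0 := 14 | P0:I, P1:I, P2:M(14) | bus: BusUpgr,Flush
[23] P1: store L2 := 46 | P0:I, P1:M(46), P2:I | bus: BusRdX,Flush
[24] P2: store L1 := 82 | P0:I, P1:I, P2:M(82) | bus: none
[25] P2: load  L0 | P0:I, P1:I, P2:M(14) | bus: none
[26] P1: store L1 := 24 | P0:I, P1:M(24), P2:I | bus: BusRdX,Flush
[27] P1: store L2 := 72 | P0:I, P1:M(72), P2:I | bus: none
[28] P0: load  L1 | P0:S(24), P1:O(24), P2:I | bus: BusRd
[29] P2: load  L1 | P0:S(24), P1:O(24), P2:S(24) | bus: BusRd

memory[L1] = 82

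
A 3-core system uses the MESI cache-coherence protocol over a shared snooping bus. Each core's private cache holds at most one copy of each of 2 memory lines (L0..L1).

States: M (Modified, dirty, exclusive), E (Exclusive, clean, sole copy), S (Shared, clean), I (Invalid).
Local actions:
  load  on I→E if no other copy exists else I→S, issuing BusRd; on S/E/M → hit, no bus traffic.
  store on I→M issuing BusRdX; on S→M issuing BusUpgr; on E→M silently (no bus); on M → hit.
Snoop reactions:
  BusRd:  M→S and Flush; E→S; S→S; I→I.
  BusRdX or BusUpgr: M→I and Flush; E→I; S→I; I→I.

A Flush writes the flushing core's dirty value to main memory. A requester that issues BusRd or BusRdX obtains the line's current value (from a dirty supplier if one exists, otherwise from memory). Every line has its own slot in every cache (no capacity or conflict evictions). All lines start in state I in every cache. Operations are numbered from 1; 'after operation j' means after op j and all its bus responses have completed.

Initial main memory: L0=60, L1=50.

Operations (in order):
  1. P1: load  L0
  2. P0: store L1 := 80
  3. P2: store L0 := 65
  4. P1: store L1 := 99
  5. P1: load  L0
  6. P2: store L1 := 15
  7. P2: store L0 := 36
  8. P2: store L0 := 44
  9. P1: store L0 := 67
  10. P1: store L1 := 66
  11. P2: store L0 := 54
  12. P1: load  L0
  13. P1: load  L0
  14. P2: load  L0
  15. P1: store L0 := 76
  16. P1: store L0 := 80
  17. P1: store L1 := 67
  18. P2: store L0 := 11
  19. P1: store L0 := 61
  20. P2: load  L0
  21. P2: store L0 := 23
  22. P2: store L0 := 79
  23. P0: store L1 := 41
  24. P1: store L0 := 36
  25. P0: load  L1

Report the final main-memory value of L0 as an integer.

memory[L0] = 79

1. P1: load  L0  bus=[BusRd]  L0: P0=I P1=E P2=I  mem[L0]=60
2. P0: store L1 := 80  bus=[BusRdX]  L1: P0=M P1=I P2=I  mem[L1]=50
3. P2: store L0 := 65  bus=[BusRdX]  L0: P0=I P1=I P2=M  mem[L0]=60
4. P1: store L1 := 99  bus=[BusRdX,Flush]  L1: P0=I P1=M P2=I  mem[L1]=80
5. P1: load  L0  bus=[BusRd,Flush]  L0: P0=I P1=S P2=S  mem[L0]=65
6. P2: store L1 := 15  bus=[BusRdX,Flush]  L1: P0=I P1=I P2=M  mem[L1]=99
7. P2: store L0 := 36  bus=[BusUpgr]  L0: P0=I P1=I P2=M  mem[L0]=65
8. P2: store L0 := 44  bus=[-]  L0: P0=I P1=I P2=M  mem[L0]=65
9. P1: store L0 := 67  bus=[BusRdX,Flush]  L0: P0=I P1=M P2=I  mem[L0]=44
10. P1: store L1 := 66  bus=[BusRdX,Flush]  L1: P0=I P1=M P2=I  mem[L1]=15
11. P2: store L0 := 54  bus=[BusRdX,Flush]  L0: P0=I P1=I P2=M  mem[L0]=67
12. P1: load  L0  bus=[BusRd,Flush]  L0: P0=I P1=S P2=S  mem[L0]=54
13. P1: load  L0  bus=[-]  L0: P0=I P1=S P2=S  mem[L0]=54
14. P2: load  L0  bus=[-]  L0: P0=I P1=S P2=S  mem[L0]=54
15. P1: store L0 := 76  bus=[BusUpgr]  L0: P0=I P1=M P2=I  mem[L0]=54
16. P1: store L0 := 80  bus=[-]  L0: P0=I P1=M P2=I  mem[L0]=54
17. P1: store L1 := 67  bus=[-]  L1: P0=I P1=M P2=I  mem[L1]=15
18. P2: store L0 := 11  bus=[BusRdX,Flush]  L0: P0=I P1=I P2=M  mem[L0]=80
19. P1: store L0 := 61  bus=[BusRdX,Flush]  L0: P0=I P1=M P2=I  mem[L0]=11
20. P2: load  L0  bus=[BusRd,Flush]  L0: P0=I P1=S P2=S  mem[L0]=61
21. P2: store L0 := 23  bus=[BusUpgr]  L0: P0=I P1=I P2=M  mem[L0]=61
22. P2: store L0 := 79  bus=[-]  L0: P0=I P1=I P2=M  mem[L0]=61
23. P0: store L1 := 41  bus=[BusRdX,Flush]  L1: P0=M P1=I P2=I  mem[L1]=67
24. P1: store L0 := 36  bus=[BusRdX,Flush]  L0: P0=I P1=M P2=I  mem[L0]=79
25. P0: load  L1  bus=[-]  L1: P0=M P1=I P2=I  mem[L1]=67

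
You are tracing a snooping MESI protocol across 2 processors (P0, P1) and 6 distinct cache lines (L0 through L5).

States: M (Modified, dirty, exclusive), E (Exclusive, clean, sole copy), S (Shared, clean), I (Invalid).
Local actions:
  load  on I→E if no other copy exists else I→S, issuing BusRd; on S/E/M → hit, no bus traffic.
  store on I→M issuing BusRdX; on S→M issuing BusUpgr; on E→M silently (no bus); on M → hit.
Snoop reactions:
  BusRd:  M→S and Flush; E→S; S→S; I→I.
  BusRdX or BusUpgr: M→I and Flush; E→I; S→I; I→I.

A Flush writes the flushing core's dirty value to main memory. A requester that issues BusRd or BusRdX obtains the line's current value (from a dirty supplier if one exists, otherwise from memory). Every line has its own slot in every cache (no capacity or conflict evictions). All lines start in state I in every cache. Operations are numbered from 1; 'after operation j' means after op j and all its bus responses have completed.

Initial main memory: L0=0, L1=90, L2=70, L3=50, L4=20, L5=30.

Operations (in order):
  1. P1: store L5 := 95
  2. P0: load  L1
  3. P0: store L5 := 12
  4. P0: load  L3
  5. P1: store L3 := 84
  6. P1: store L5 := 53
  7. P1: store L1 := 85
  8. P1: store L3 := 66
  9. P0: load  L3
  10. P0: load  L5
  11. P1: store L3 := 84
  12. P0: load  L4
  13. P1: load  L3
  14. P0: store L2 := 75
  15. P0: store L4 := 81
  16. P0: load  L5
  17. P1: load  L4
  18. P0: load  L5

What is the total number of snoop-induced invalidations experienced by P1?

[1] P1: store L5 := 95 | P0:I, P1:M(95) | bus: BusRdX
[2] P0: load  L1 | P0:E(90), P1:I | bus: BusRd
[3] P0: store L5 := 12 | P0:M(12), P1:I | bus: BusRdX,Flush
[4] P0: load  L3 | P0:E(50), P1:I | bus: BusRd
[5] P1: store L3 := 84 | P0:I, P1:M(84) | bus: BusRdX
[6] P1: store L5 := 53 | P0:I, P1:M(53) | bus: BusRdX,Flush
[7] P1: store L1 := 85 | P0:I, P1:M(85) | bus: BusRdX
[8] P1: store L3 := 66 | P0:I, P1:M(66) | bus: none
[9] P0: load  L3 | P0:S(66), P1:S(66) | bus: BusRd,Flush
[10] P0: load  L5 | P0:S(53), P1:S(53) | bus: BusRd,Flush
[11] P1: store L3 := 84 | P0:I, P1:M(84) | bus: BusUpgr
[12] P0: load  L4 | P0:E(20), P1:I | bus: BusRd
[13] P1: load  L3 | P0:I, P1:M(84) | bus: none
[14] P0: store L2 := 75 | P0:M(75), P1:I | bus: BusRdX
[15] P0: store L4 := 81 | P0:M(81), P1:I | bus: none
[16] P0: load  L5 | P0:S(53), P1:S(53) | bus: none
[17] P1: load  L4 | P0:S(81), P1:S(81) | bus: BusRd,Flush
[18] P0: load  L5 | P0:S(53), P1:S(53) | bus: none

invalidations = 1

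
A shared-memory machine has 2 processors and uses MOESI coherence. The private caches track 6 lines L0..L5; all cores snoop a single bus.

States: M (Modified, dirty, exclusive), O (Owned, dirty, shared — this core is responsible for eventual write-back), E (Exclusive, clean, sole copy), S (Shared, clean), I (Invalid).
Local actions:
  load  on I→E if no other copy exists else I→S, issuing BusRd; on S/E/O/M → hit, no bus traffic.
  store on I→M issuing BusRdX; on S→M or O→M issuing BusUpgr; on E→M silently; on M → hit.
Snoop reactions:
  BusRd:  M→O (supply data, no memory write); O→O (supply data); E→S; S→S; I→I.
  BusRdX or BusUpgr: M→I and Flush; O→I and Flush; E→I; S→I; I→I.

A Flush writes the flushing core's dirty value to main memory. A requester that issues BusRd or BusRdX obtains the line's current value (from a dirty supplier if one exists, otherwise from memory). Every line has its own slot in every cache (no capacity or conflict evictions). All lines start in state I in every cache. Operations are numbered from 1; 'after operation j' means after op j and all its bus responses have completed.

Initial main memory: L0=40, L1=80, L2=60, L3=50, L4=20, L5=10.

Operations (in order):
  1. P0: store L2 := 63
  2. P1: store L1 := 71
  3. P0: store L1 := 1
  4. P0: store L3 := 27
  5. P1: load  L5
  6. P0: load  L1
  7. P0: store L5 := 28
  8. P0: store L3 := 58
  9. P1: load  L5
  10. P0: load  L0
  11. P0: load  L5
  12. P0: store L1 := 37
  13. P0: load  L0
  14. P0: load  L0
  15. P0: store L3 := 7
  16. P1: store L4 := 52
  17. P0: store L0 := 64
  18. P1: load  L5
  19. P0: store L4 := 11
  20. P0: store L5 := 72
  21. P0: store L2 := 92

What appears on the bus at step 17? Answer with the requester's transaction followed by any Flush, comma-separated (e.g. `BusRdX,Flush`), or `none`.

bus = none

[1] P0: store L2 := 63 | P0:M(63), P1:I | bus: BusRdX
[2] P1: store L1 := 71 | P0:I, P1:M(71) | bus: BusRdX
[3] P0: store L1 := 1 | P0:M(1), P1:I | bus: BusRdX,Flush
[4] P0: store L3 := 27 | P0:M(27), P1:I | bus: BusRdX
[5] P1: load  L5 | P0:I, P1:E(10) | bus: BusRd
[6] P0: load  L1 | P0:M(1), P1:I | bus: none
[7] P0: store L5 := 28 | P0:M(28), P1:I | bus: BusRdX
[8] P0: store L3 := 58 | P0:M(58), P1:I | bus: none
[9] P1: load  L5 | P0:O(28), P1:S(28) | bus: BusRd
[10] P0: load  L0 | P0:E(40), P1:I | bus: BusRd
[11] P0: load  L5 | P0:O(28), P1:S(28) | bus: none
[12] P0: store L1 := 37 | P0:M(37), P1:I | bus: none
[13] P0: load  L0 | P0:E(40), P1:I | bus: none
[14] P0: load  L0 | P0:E(40), P1:I | bus: none
[15] P0: store L3 := 7 | P0:M(7), P1:I | bus: none
[16] P1: store L4 := 52 | P0:I, P1:M(52) | bus: BusRdX
[17] P0: store L0 := 64 | P0:M(64), P1:I | bus: none
[18] P1: load  L5 | P0:O(28), P1:S(28) | bus: none
[19] P0: store L4 := 11 | P0:M(11), P1:I | bus: BusRdX,Flush
[20] P0: store L5 := 72 | P0:M(72), P1:I | bus: BusUpgr
[21] P0: store L2 := 92 | P0:M(92), P1:I | bus: none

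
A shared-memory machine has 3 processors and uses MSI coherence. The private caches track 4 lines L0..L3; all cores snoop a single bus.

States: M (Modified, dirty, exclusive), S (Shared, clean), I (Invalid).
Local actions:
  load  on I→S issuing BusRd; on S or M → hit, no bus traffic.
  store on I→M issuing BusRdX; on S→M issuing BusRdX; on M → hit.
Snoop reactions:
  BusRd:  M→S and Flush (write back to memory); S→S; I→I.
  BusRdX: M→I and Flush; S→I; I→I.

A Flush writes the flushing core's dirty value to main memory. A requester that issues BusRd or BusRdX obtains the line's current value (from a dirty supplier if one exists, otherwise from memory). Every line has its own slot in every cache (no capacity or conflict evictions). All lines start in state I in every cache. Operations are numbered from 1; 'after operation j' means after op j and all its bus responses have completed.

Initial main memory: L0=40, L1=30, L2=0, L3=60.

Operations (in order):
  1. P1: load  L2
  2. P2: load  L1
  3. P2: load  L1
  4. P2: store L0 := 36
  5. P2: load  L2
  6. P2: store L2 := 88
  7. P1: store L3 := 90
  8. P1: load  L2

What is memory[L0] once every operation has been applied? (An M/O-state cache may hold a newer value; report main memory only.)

[1] P1: load  L2 | P0:I, P1:S(0), P2:I | bus: BusRd
[2] P2: load  L1 | P0:I, P1:I, P2:S(30) | bus: BusRd
[3] P2: load  L1 | P0:I, P1:I, P2:S(30) | bus: none
[4] P2: store L0 := 36 | P0:I, P1:I, P2:M(36) | bus: BusRdX
[5] P2: load  L2 | P0:I, P1:S(0), P2:S(0) | bus: BusRd
[6] P2: store L2 := 88 | P0:I, P1:I, P2:M(88) | bus: BusRdX
[7] P1: store L3 := 90 | P0:I, P1:M(90), P2:I | bus: BusRdX
[8] P1: load  L2 | P0:I, P1:S(88), P2:S(88) | bus: BusRd,Flush

memory[L0] = 40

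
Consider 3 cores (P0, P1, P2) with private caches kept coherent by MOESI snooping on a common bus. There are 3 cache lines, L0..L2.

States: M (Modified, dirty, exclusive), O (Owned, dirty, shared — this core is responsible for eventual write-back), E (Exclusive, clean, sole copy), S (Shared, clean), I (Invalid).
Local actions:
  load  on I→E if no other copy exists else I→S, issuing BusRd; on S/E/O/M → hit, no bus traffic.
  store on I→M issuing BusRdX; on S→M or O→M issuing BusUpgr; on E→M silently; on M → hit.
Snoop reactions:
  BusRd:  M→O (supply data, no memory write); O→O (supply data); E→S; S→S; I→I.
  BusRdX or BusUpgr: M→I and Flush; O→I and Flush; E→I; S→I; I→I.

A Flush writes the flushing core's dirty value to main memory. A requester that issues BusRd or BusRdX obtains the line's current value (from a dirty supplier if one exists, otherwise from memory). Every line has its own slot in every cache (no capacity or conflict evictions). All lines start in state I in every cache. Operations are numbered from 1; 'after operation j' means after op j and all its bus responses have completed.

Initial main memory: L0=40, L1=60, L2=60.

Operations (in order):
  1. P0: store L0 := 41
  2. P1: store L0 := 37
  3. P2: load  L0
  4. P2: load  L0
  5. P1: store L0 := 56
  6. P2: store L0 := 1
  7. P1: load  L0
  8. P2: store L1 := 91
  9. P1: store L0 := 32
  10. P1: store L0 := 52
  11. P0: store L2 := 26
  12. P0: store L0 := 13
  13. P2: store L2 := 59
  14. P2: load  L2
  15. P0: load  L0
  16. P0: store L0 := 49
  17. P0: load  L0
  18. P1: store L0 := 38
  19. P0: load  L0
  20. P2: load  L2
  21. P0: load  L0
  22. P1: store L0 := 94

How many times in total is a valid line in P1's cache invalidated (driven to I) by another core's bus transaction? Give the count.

invalidations = 2

1. P0: store L0 := 41  bus=[BusRdX]  L0: P0=M P1=I P2=I  mem[L0]=40
2. P1: store L0 := 37  bus=[BusRdX,Flush]  L0: P0=I P1=M P2=I  mem[L0]=41
3. P2: load  L0  bus=[BusRd]  L0: P0=I P1=O P2=S  mem[L0]=41
4. P2: load  L0  bus=[-]  L0: P0=I P1=O P2=S  mem[L0]=41
5. P1: store L0 := 56  bus=[BusUpgr]  L0: P0=I P1=M P2=I  mem[L0]=41
6. P2: store L0 := 1  bus=[BusRdX,Flush]  L0: P0=I P1=I P2=M  mem[L0]=56
7. P1: load  L0  bus=[BusRd]  L0: P0=I P1=S P2=O  mem[L0]=56
8. P2: store L1 := 91  bus=[BusRdX]  L1: P0=I P1=I P2=M  mem[L1]=60
9. P1: store L0 := 32  bus=[BusUpgr,Flush]  L0: P0=I P1=M P2=I  mem[L0]=1
10. P1: store L0 := 52  bus=[-]  L0: P0=I P1=M P2=I  mem[L0]=1
11. P0: store L2 := 26  bus=[BusRdX]  L2: P0=M P1=I P2=I  mem[L2]=60
12. P0: store L0 := 13  bus=[BusRdX,Flush]  L0: P0=M P1=I P2=I  mem[L0]=52
13. P2: store L2 := 59  bus=[BusRdX,Flush]  L2: P0=I P1=I P2=M  mem[L2]=26
14. P2: load  L2  bus=[-]  L2: P0=I P1=I P2=M  mem[L2]=26
15. P0: load  L0  bus=[-]  L0: P0=M P1=I P2=I  mem[L0]=52
16. P0: store L0 := 49  bus=[-]  L0: P0=M P1=I P2=I  mem[L0]=52
17. P0: load  L0  bus=[-]  L0: P0=M P1=I P2=I  mem[L0]=52
18. P1: store L0 := 38  bus=[BusRdX,Flush]  L0: P0=I P1=M P2=I  mem[L0]=49
19. P0: load  L0  bus=[BusRd]  L0: P0=S P1=O P2=I  mem[L0]=49
20. P2: load  L2  bus=[-]  L2: P0=I P1=I P2=M  mem[L2]=26
21. P0: load  L0  bus=[-]  L0: P0=S P1=O P2=I  mem[L0]=49
22. P1: store L0 := 94  bus=[BusUpgr]  L0: P0=I P1=M P2=I  mem[L0]=49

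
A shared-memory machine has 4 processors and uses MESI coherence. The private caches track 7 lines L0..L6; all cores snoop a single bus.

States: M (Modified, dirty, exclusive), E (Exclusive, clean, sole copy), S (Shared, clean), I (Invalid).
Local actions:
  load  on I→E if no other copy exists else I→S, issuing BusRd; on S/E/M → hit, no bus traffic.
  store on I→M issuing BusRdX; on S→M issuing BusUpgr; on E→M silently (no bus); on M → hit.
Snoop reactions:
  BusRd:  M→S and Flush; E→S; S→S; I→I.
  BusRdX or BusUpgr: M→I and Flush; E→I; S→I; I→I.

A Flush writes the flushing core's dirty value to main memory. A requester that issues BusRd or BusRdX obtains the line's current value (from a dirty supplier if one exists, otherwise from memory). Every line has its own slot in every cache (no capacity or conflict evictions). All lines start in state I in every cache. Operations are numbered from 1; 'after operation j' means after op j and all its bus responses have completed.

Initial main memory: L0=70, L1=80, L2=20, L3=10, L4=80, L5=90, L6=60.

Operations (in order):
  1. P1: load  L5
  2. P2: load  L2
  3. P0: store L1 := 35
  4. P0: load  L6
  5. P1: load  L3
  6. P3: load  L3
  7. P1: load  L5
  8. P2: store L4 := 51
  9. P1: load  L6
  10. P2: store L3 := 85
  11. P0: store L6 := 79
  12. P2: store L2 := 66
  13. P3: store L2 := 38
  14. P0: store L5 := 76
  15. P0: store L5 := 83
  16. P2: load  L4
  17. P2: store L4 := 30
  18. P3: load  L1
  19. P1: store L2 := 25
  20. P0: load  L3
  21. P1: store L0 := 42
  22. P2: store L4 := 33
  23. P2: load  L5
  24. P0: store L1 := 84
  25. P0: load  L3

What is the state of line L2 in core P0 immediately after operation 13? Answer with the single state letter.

state = I

  op1 P1: load  L5 → I/E/I/I on L5; bus BusRd; mem=90
  op2 P2: load  L2 → I/I/E/I on L2; bus BusRd; mem=20
  op3 P0: store L1 := 35 → M/I/I/I on L1; bus BusRdX; mem=80
  op4 P0: load  L6 → E/I/I/I on L6; bus BusRd; mem=60
  op5 P1: load  L3 → I/E/I/I on L3; bus BusRd; mem=10
  op6 P3: load  L3 → I/S/I/S on L3; bus BusRd; mem=10
  op7 P1: load  L5 → I/E/I/I on L5; bus (none); mem=90
  op8 P2: store L4 := 51 → I/I/M/I on L4; bus BusRdX; mem=80
  op9 P1: load  L6 → S/S/I/I on L6; bus BusRd; mem=60
  op10 P2: store L3 := 85 → I/I/M/I on L3; bus BusRdX; mem=10
  op11 P0: store L6 := 79 → M/I/I/I on L6; bus BusUpgr; mem=60
  op12 P2: store L2 := 66 → I/I/M/I on L2; bus (none); mem=20
  op13 P3: store L2 := 38 → I/I/I/M on L2; bus BusRdX Flush; mem=66
  op14 P0: store L5 := 76 → M/I/I/I on L5; bus BusRdX; mem=90
  op15 P0: store L5 := 83 → M/I/I/I on L5; bus (none); mem=90
  op16 P2: load  L4 → I/I/M/I on L4; bus (none); mem=80
  op17 P2: store L4 := 30 → I/I/M/I on L4; bus (none); mem=80
  op18 P3: load  L1 → S/I/I/S on L1; bus BusRd Flush; mem=35
  op19 P1: store L2 := 25 → I/M/I/I on L2; bus BusRdX Flush; mem=38
  op20 P0: load  L3 → S/I/S/I on L3; bus BusRd Flush; mem=85
  op21 P1: store L0 := 42 → I/M/I/I on L0; bus BusRdX; mem=70
  op22 P2: store L4 := 33 → I/I/M/I on L4; bus (none); mem=80
  op23 P2: load  L5 → S/I/S/I on L5; bus BusRd Flush; mem=83
  op24 P0: store L1 := 84 → M/I/I/I on L1; bus BusUpgr; mem=35
  op25 P0: load  L3 → S/I/S/I on L3; bus (none); mem=85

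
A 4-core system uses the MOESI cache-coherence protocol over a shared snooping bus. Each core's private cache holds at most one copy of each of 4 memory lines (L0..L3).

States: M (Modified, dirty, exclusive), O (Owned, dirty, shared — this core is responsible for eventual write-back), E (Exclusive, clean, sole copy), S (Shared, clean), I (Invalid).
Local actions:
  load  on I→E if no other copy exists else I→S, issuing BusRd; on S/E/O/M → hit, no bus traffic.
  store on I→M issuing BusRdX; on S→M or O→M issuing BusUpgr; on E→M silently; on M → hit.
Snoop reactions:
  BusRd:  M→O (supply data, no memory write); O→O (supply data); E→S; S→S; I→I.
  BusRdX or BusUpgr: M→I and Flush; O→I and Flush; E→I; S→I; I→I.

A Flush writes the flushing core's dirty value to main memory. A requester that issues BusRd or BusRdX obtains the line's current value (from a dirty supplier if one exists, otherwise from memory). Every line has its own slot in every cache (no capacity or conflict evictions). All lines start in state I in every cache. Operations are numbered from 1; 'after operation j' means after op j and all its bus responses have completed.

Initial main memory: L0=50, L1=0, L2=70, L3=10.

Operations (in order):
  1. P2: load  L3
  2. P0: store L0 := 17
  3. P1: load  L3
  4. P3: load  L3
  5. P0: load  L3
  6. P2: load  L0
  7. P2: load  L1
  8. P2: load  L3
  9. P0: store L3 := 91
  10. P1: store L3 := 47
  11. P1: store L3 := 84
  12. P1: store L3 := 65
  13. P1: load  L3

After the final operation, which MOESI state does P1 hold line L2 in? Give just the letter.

state = I

[1] P2: load  L3 | P0:I, P1:I, P2:E(10), P3:I | bus: BusRd
[2] P0: store L0 := 17 | P0:M(17), P1:I, P2:I, P3:I | bus: BusRdX
[3] P1: load  L3 | P0:I, P1:S(10), P2:S(10), P3:I | bus: BusRd
[4] P3: load  L3 | P0:I, P1:S(10), P2:S(10), P3:S(10) | bus: BusRd
[5] P0: load  L3 | P0:S(10), P1:S(10), P2:S(10), P3:S(10) | bus: BusRd
[6] P2: load  L0 | P0:O(17), P1:I, P2:S(17), P3:I | bus: BusRd
[7] P2: load  L1 | P0:I, P1:I, P2:E(0), P3:I | bus: BusRd
[8] P2: load  L3 | P0:S(10), P1:S(10), P2:S(10), P3:S(10) | bus: none
[9] P0: store L3 := 91 | P0:M(91), P1:I, P2:I, P3:I | bus: BusUpgr
[10] P1: store L3 := 47 | P0:I, P1:M(47), P2:I, P3:I | bus: BusRdX,Flush
[11] P1: store L3 := 84 | P0:I, P1:M(84), P2:I, P3:I | bus: none
[12] P1: store L3 := 65 | P0:I, P1:M(65), P2:I, P3:I | bus: none
[13] P1: load  L3 | P0:I, P1:M(65), P2:I, P3:I | bus: none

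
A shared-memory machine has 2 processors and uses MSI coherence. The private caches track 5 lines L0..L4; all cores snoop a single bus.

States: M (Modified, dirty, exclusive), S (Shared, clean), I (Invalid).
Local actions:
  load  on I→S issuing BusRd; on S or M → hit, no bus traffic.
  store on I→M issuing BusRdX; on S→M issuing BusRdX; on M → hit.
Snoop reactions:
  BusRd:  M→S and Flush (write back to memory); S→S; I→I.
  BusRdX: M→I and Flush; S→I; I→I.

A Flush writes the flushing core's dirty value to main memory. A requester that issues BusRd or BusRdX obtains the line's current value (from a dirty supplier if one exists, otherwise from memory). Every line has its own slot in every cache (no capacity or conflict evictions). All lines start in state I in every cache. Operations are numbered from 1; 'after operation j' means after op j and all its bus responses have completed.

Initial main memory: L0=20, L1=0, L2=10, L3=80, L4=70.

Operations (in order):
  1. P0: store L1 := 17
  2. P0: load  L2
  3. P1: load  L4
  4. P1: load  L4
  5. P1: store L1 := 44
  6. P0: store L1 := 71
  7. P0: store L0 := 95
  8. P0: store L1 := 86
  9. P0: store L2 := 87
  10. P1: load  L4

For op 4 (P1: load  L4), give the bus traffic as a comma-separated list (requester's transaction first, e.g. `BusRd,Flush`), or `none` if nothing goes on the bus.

1. P0: store L1 := 17  bus=[BusRdX]  L1: P0=M P1=I  mem[L1]=0
2. P0: load  L2  bus=[BusRd]  L2: P0=S P1=I  mem[L2]=10
3. P1: load  L4  bus=[BusRd]  L4: P0=I P1=S  mem[L4]=70
4. P1: load  L4  bus=[-]  L4: P0=I P1=S  mem[L4]=70
5. P1: store L1 := 44  bus=[BusRdX,Flush]  L1: P0=I P1=M  mem[L1]=17
6. P0: store L1 := 71  bus=[BusRdX,Flush]  L1: P0=M P1=I  mem[L1]=44
7. P0: store L0 := 95  bus=[BusRdX]  L0: P0=M P1=I  mem[L0]=20
8. P0: store L1 := 86  bus=[-]  L1: P0=M P1=I  mem[L1]=44
9. P0: store L2 := 87  bus=[BusRdX]  L2: P0=M P1=I  mem[L2]=10
10. P1: load  L4  bus=[-]  L4: P0=I P1=S  mem[L4]=70

bus = none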